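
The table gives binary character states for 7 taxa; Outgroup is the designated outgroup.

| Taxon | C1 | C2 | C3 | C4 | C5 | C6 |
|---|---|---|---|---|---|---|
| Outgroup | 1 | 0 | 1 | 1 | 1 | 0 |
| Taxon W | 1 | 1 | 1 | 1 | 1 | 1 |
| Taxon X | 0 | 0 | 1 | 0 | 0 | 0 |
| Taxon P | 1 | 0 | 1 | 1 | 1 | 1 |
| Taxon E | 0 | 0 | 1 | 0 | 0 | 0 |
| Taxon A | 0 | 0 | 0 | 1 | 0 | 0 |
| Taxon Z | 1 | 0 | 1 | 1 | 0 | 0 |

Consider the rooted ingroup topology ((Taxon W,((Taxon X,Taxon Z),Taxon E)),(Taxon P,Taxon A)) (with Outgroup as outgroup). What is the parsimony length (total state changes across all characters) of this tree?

11

Map each character onto ((Taxon W,((Taxon X,Taxon Z),Taxon E)),(Taxon P,Taxon A)) (rooted by Outgroup) and count the minimum state changes it requires (Fitch parsimony):
C1: 3; C2: 1; C3: 1; C4: 2; C5: 2; C6: 2.
Total tree length = 11.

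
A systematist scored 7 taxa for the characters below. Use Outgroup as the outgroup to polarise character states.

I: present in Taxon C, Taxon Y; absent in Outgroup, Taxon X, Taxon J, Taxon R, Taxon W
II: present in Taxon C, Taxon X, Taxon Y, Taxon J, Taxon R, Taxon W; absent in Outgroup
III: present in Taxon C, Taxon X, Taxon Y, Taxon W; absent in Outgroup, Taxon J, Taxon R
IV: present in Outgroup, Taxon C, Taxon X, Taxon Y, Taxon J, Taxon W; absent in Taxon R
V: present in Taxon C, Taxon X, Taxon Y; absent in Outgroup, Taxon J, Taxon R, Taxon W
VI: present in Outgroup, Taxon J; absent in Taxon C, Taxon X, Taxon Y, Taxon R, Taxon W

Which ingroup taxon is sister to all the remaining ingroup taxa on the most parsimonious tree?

Character polarity is set by the outgroup: the derived state is whichever differs from the outgroup's state, so for IV, VI the derived state is 'absent', and for the remaining characters it is 'present'.
I: derived state 'present' in Taxon C and Taxon Y only — synapomorphy for {Taxon C, Taxon Y}.
All ingroup taxa share the derived state 'present' for II; it defines the ingroup but does not resolve relationships within it.
Only Taxon C, Taxon W, Taxon X, and Taxon Y show the derived state 'present' for III, supporting them as a clade.
IV (derived state 'absent') is unique to Taxon R (autapomorphy; uninformative for grouping).
Only Taxon C, Taxon X, and Taxon Y show the derived state 'present' for V, supporting them as a clade.
VI (derived state 'absent') is shared by Taxon C, Taxon R, Taxon W, Taxon X, and Taxon Y — a synapomorphy uniting that clade.
Most parsimonious ingroup topology: (((((Taxon C,Taxon Y),Taxon X),Taxon W),Taxon R),Taxon J).
Taxon J is sister to the clade containing all other ingroup taxa, so it is the earliest-diverging (most basal) ingroup lineage.

Taxon J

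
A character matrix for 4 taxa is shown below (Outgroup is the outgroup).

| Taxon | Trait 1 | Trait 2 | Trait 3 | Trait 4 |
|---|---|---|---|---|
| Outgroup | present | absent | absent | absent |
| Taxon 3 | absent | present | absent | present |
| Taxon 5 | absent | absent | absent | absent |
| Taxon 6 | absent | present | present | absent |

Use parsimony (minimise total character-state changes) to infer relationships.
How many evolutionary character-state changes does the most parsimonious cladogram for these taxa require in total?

Character polarity is set by the outgroup: the derived state is whichever differs from the outgroup's state, so for Trait 1 the derived state is 'absent', and for the remaining characters it is 'present'.
All ingroup taxa share the derived state 'absent' for Trait 1; it defines the ingroup but does not resolve relationships within it.
Trait 2: derived state 'present' in Taxon 3 and Taxon 6 only — synapomorphy for {Taxon 3, Taxon 6}.
Trait 3 (derived state 'present') is unique to Taxon 6 (autapomorphy; uninformative for grouping).
Trait 4 (derived state 'present') is unique to Taxon 3 (autapomorphy; uninformative for grouping).
Most parsimonious ingroup topology: ((Taxon 3,Taxon 6),Taxon 5).
Changes per character on this tree: Trait 1: 1; Trait 2: 1; Trait 3: 1; Trait 4: 1.
Total = 4.

4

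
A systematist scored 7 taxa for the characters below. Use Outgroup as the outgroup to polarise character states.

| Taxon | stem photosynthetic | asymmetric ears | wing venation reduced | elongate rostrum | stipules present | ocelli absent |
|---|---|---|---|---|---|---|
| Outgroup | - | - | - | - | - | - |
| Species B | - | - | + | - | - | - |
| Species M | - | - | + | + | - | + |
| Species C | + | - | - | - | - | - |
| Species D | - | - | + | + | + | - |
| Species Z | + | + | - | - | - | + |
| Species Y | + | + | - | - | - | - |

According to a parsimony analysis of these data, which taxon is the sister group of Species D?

Species M

The outgroup has state '-' for every character, so '+' is the derived state throughout.
stem photosynthetic (derived state '+') is shared by Species C, Species Y, and Species Z — a synapomorphy uniting that clade.
asymmetric ears (derived state '+') is shared by Species Y and Species Z — a synapomorphy uniting that clade.
wing venation reduced: derived state '+' in Species B, Species D, and Species M only — synapomorphy for {Species B, Species D, Species M}.
Only Species D and Species M show the derived state '+' for elongate rostrum, supporting them as a clade.
stipules present: derived state '+' in Species D only — an autapomorphy, so it tells us nothing about relationships among taxa.
ocelli absent (state '+') occurs in Species M and Species Z but conflicts with the nesting implied by the other characters — most parsimoniously interpreted as homoplasy.
Most parsimonious ingroup topology: ((Species B,(Species M,Species D)),(Species C,(Species Z,Species Y))).
Species D and Species M form a cherry on this tree, so they are sister taxa.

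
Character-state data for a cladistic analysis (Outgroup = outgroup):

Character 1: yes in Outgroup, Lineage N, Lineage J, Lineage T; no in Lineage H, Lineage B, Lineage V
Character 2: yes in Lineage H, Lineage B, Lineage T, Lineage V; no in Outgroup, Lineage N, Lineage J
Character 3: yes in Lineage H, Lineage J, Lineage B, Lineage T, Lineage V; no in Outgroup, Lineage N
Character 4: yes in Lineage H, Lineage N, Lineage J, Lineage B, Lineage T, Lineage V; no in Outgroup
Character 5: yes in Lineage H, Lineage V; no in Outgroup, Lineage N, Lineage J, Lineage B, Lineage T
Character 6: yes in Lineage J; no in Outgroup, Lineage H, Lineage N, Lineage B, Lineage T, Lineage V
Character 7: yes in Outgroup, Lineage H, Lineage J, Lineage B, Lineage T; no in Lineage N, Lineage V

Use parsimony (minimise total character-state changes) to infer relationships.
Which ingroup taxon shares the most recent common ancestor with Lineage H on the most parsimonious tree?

Lineage V

Character polarity is set by the outgroup: the derived state is whichever differs from the outgroup's state, so for Character 1, Character 7 the derived state is 'no', and for the remaining characters it is 'yes'.
Character 1: derived state 'no' in Lineage B, Lineage H, and Lineage V only — synapomorphy for {Lineage B, Lineage H, Lineage V}.
Character 2: derived state 'yes' in Lineage B, Lineage H, Lineage T, and Lineage V only — synapomorphy for {Lineage B, Lineage H, Lineage T, Lineage V}.
Character 3: derived state 'yes' in Lineage B, Lineage H, Lineage J, Lineage T, and Lineage V only — synapomorphy for {Lineage B, Lineage H, Lineage J, Lineage T, Lineage V}.
All ingroup taxa share the derived state 'yes' for Character 4; it defines the ingroup but does not resolve relationships within it.
Character 5 (derived state 'yes') is shared by Lineage H and Lineage V — a synapomorphy uniting that clade.
Character 6 (derived state 'yes') is unique to Lineage J (autapomorphy; uninformative for grouping).
Character 7 (state 'no') occurs in Lineage N and Lineage V but conflicts with the nesting implied by the other characters — most parsimoniously interpreted as homoplasy.
Most parsimonious ingroup topology: (((((Lineage H,Lineage V),Lineage B),Lineage T),Lineage J),Lineage N).
Lineage H and Lineage V form a cherry on this tree, so they are sister taxa.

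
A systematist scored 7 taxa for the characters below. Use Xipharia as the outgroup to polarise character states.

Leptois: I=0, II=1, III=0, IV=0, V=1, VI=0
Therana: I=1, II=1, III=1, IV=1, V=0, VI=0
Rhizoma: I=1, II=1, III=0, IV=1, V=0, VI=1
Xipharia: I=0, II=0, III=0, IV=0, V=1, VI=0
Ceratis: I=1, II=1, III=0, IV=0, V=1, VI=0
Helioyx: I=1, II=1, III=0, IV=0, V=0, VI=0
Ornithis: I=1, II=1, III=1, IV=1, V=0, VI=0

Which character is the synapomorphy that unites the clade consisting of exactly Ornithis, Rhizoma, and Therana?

IV

Character polarity is set by the outgroup: the derived state is whichever differs from the outgroup's state, so for V the derived state is '0', and for the remaining characters it is '1'.
I (derived state '1') is shared by Ceratis, Helioyx, Ornithis, Rhizoma, and Therana — a synapomorphy uniting that clade.
II (derived state '1') is shared by all ingroup taxa — unites the whole ingroup.
Only Ornithis and Therana show the derived state '1' for III, supporting them as a clade.
IV: derived state '1' in Ornithis, Rhizoma, and Therana only — synapomorphy for {Ornithis, Rhizoma, Therana}.
V: derived state '0' in Helioyx, Ornithis, Rhizoma, and Therana only — synapomorphy for {Helioyx, Ornithis, Rhizoma, Therana}.
VI: derived state '1' in Rhizoma only — an autapomorphy, so it tells us nothing about relationships among taxa.
Most parsimonious ingroup topology: (((Helioyx,(Rhizoma,(Therana,Ornithis))),Ceratis),Leptois).
The clade {Ornithis, Rhizoma, Therana} is supported by IV: its derived state '1' occurs in exactly those taxa and in no other taxon (including the outgroup).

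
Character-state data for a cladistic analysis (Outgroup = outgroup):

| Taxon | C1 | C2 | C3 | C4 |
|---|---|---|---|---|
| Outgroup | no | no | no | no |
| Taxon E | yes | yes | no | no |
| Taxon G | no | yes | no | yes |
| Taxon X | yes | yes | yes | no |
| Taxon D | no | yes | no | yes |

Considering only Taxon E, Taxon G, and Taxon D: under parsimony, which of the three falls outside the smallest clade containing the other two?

Taxon E

The outgroup has state 'no' for every character, so 'yes' is the derived state throughout.
C1 (derived state 'yes') is shared by Taxon E and Taxon X — a synapomorphy uniting that clade.
C2 (derived state 'yes') is shared by all ingroup taxa — unites the whole ingroup.
C3: derived state 'yes' in Taxon X only — an autapomorphy, so it tells us nothing about relationships among taxa.
C4: derived state 'yes' in Taxon D and Taxon G only — synapomorphy for {Taxon D, Taxon G}.
Most parsimonious ingroup topology: ((Taxon E,Taxon X),(Taxon G,Taxon D)).
Taxon G and Taxon D share a more recent common ancestor with each other than either does with Taxon E, so Taxon E is the least closely related of the three.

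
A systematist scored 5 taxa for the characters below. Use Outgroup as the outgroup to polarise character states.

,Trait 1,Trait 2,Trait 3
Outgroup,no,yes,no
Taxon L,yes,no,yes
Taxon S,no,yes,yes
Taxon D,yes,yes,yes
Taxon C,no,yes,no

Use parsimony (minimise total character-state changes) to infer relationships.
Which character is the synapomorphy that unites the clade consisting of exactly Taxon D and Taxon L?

Character polarity is set by the outgroup: the derived state is whichever differs from the outgroup's state, so for Trait 2 the derived state is 'no', and for the remaining characters it is 'yes'.
Trait 1: derived state 'yes' in Taxon D and Taxon L only — synapomorphy for {Taxon D, Taxon L}.
Trait 2 (derived state 'no') is unique to Taxon L (autapomorphy; uninformative for grouping).
Only Taxon D, Taxon L, and Taxon S show the derived state 'yes' for Trait 3, supporting them as a clade.
Most parsimonious ingroup topology: (((Taxon L,Taxon D),Taxon S),Taxon C).
The clade {Taxon D, Taxon L} is supported by Trait 1: its derived state 'yes' occurs in exactly those taxa and in no other taxon (including the outgroup).

Trait 1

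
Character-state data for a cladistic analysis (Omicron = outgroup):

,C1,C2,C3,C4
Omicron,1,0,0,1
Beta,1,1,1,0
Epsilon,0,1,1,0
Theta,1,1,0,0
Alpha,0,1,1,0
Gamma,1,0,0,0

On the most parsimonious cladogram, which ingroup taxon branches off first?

Character polarity is set by the outgroup: the derived state is whichever differs from the outgroup's state, so for C1, C4 the derived state is '0', and for the remaining characters it is '1'.
C1: derived state '0' in Alpha and Epsilon only — synapomorphy for {Alpha, Epsilon}.
C2: derived state '1' in Alpha, Beta, Epsilon, and Theta only — synapomorphy for {Alpha, Beta, Epsilon, Theta}.
C3: derived state '1' in Alpha, Beta, and Epsilon only — synapomorphy for {Alpha, Beta, Epsilon}.
All ingroup taxa share the derived state '0' for C4; it defines the ingroup but does not resolve relationships within it.
Most parsimonious ingroup topology: (((Beta,(Epsilon,Alpha)),Theta),Gamma).
Gamma is sister to the clade containing all other ingroup taxa, so it is the earliest-diverging (most basal) ingroup lineage.

Gamma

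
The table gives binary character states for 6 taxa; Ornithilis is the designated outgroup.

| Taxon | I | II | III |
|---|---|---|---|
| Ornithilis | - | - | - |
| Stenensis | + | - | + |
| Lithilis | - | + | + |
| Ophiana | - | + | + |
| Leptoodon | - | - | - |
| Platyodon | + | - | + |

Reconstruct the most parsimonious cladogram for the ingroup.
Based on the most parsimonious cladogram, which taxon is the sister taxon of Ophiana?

Lithilis

The outgroup has state '-' for every character, so '+' is the derived state throughout.
I: derived state '+' in Platyodon and Stenensis only — synapomorphy for {Platyodon, Stenensis}.
II (derived state '+') is shared by Lithilis and Ophiana — a synapomorphy uniting that clade.
Only Lithilis, Ophiana, Platyodon, and Stenensis show the derived state '+' for III, supporting them as a clade.
Most parsimonious ingroup topology: (((Stenensis,Platyodon),(Lithilis,Ophiana)),Leptoodon).
Ophiana and Lithilis form a cherry on this tree, so they are sister taxa.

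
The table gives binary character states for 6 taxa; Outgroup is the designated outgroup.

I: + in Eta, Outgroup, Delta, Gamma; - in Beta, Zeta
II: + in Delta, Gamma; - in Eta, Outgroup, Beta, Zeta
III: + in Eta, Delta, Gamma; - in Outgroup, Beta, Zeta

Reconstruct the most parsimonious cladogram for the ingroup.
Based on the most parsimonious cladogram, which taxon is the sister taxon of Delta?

Character polarity is set by the outgroup: the derived state is whichever differs from the outgroup's state, so for I the derived state is '-', and for the remaining characters it is '+'.
Only Beta and Zeta show the derived state '-' for I, supporting them as a clade.
II: derived state '+' in Delta and Gamma only — synapomorphy for {Delta, Gamma}.
III: derived state '+' in Delta, Eta, and Gamma only — synapomorphy for {Delta, Eta, Gamma}.
Most parsimonious ingroup topology: (((Gamma,Delta),Eta),(Zeta,Beta)).
Delta and Gamma form a cherry on this tree, so they are sister taxa.

Gamma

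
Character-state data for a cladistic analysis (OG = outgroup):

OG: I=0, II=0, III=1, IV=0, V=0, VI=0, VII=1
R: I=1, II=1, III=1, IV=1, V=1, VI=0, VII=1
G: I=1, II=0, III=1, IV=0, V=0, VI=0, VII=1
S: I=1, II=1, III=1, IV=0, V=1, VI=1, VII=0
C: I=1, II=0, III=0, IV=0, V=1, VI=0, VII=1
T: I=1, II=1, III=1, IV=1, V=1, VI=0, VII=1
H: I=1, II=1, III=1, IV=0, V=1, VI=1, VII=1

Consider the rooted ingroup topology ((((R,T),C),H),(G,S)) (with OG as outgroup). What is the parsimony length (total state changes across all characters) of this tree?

11

Map each character onto ((((R,T),C),H),(G,S)) (rooted by OG) and count the minimum state changes it requires (Fitch parsimony):
I: 1; II: 3; III: 1; IV: 1; V: 2; VI: 2; VII: 1.
Total tree length = 11.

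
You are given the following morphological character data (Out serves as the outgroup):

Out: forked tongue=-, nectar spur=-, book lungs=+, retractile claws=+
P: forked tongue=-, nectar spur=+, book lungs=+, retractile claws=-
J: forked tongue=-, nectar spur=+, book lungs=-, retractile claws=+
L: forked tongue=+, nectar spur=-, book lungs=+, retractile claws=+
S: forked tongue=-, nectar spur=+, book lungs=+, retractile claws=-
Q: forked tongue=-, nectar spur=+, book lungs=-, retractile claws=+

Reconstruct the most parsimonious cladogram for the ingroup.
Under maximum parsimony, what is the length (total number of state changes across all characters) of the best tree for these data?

Character polarity is set by the outgroup: the derived state is whichever differs from the outgroup's state, so for book lungs, retractile claws the derived state is '-', and for the remaining characters it is '+'.
forked tongue: derived state '+' in L only — an autapomorphy, so it tells us nothing about relationships among taxa.
nectar spur (derived state '+') is shared by J, P, Q, and S — a synapomorphy uniting that clade.
book lungs (derived state '-') is shared by J and Q — a synapomorphy uniting that clade.
retractile claws (derived state '-') is shared by P and S — a synapomorphy uniting that clade.
Most parsimonious ingroup topology: (((P,S),(J,Q)),L).
Changes per character on this tree: forked tongue: 1; nectar spur: 1; book lungs: 1; retractile claws: 1.
Total = 4.

4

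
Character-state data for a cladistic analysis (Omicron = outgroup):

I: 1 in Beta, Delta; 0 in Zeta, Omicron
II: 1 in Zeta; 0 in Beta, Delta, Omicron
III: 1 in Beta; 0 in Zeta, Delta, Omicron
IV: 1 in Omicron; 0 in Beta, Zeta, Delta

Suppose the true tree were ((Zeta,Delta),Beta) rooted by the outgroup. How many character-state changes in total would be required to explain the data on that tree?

5

Map each character onto ((Zeta,Delta),Beta) (rooted by Omicron) and count the minimum state changes it requires (Fitch parsimony):
I: 2; II: 1; III: 1; IV: 1.
Total tree length = 5.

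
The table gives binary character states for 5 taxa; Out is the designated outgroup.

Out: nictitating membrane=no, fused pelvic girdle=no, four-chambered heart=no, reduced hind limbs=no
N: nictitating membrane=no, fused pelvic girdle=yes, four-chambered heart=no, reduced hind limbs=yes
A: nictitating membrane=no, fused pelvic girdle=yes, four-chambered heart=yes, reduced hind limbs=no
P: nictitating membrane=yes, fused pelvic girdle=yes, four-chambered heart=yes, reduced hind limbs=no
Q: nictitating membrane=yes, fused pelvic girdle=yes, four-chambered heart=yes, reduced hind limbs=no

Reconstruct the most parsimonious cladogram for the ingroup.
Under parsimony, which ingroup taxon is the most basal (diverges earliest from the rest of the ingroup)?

The outgroup has state 'no' for every character, so 'yes' is the derived state throughout.
nictitating membrane (derived state 'yes') is shared by P and Q — a synapomorphy uniting that clade.
fused pelvic girdle (derived state 'yes') is shared by all ingroup taxa — unites the whole ingroup.
four-chambered heart (derived state 'yes') is shared by A, P, and Q — a synapomorphy uniting that clade.
reduced hind limbs: derived state 'yes' in N only — an autapomorphy, so it tells us nothing about relationships among taxa.
Most parsimonious ingroup topology: (N,(A,(P,Q))).
N is sister to the clade containing all other ingroup taxa, so it is the earliest-diverging (most basal) ingroup lineage.

N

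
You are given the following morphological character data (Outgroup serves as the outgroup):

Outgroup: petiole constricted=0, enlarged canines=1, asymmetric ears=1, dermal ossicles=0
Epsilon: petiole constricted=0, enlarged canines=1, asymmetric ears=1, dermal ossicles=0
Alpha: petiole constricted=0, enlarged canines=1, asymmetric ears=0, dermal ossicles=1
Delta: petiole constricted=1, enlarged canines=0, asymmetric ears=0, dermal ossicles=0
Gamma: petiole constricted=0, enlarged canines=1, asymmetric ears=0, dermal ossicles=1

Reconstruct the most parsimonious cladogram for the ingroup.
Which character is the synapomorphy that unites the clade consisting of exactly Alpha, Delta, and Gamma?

asymmetric ears

Character polarity is set by the outgroup: the derived state is whichever differs from the outgroup's state, so for enlarged canines, asymmetric ears the derived state is '0', and for the remaining characters it is '1'.
petiole constricted: derived state '1' in Delta only — an autapomorphy, so it tells us nothing about relationships among taxa.
enlarged canines: derived state '0' in Delta only — an autapomorphy, so it tells us nothing about relationships among taxa.
asymmetric ears (derived state '0') is shared by Alpha, Delta, and Gamma — a synapomorphy uniting that clade.
dermal ossicles: derived state '1' in Alpha and Gamma only — synapomorphy for {Alpha, Gamma}.
Most parsimonious ingroup topology: (Epsilon,((Alpha,Gamma),Delta)).
The clade {Alpha, Delta, Gamma} is supported by asymmetric ears: its derived state '0' occurs in exactly those taxa and in no other taxon (including the outgroup).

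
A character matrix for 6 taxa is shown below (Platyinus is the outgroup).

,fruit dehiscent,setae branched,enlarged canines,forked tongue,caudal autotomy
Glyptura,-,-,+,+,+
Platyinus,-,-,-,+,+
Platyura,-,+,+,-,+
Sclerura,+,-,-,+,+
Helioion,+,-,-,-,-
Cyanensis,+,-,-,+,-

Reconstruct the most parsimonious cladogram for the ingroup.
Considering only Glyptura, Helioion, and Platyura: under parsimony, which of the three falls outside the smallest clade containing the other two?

Helioion

Character polarity is set by the outgroup: the derived state is whichever differs from the outgroup's state, so for forked tongue, caudal autotomy the derived state is '-', and for the remaining characters it is '+'.
Only Cyanensis, Helioion, and Sclerura show the derived state '+' for fruit dehiscent, supporting them as a clade.
setae branched (derived state '+') is unique to Platyura (autapomorphy; uninformative for grouping).
enlarged canines (derived state '+') is shared by Glyptura and Platyura — a synapomorphy uniting that clade.
forked tongue (state '-') occurs in Helioion and Platyura but conflicts with the nesting implied by the other characters — most parsimoniously interpreted as homoplasy.
caudal autotomy: derived state '-' in Cyanensis and Helioion only — synapomorphy for {Cyanensis, Helioion}.
Most parsimonious ingroup topology: (((Cyanensis,Helioion),Sclerura),(Glyptura,Platyura)).
Platyura and Glyptura share a more recent common ancestor with each other than either does with Helioion, so Helioion is the least closely related of the three.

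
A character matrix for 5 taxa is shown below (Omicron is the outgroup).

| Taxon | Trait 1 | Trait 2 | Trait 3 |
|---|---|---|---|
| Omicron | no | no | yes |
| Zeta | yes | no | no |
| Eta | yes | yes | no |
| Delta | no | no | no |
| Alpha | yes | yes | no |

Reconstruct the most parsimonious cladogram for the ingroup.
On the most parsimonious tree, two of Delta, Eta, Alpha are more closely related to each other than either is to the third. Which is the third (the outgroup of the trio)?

Delta

Character polarity is set by the outgroup: the derived state is whichever differs from the outgroup's state, so for Trait 3 the derived state is 'no', and for the remaining characters it is 'yes'.
Only Alpha, Eta, and Zeta show the derived state 'yes' for Trait 1, supporting them as a clade.
Only Alpha and Eta show the derived state 'yes' for Trait 2, supporting them as a clade.
Trait 3 (derived state 'no') is shared by all ingroup taxa — unites the whole ingroup.
Most parsimonious ingroup topology: ((Zeta,(Eta,Alpha)),Delta).
Eta and Alpha share a more recent common ancestor with each other than either does with Delta, so Delta is the least closely related of the three.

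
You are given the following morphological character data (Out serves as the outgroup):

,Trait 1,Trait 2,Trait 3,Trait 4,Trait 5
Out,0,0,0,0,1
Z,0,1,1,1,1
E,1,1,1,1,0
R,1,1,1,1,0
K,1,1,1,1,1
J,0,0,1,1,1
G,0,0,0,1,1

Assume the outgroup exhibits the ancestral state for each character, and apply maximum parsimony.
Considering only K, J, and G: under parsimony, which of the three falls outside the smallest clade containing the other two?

G

Character polarity is set by the outgroup: the derived state is whichever differs from the outgroup's state, so for Trait 5 the derived state is '0', and for the remaining characters it is '1'.
Only E, K, and R show the derived state '1' for Trait 1, supporting them as a clade.
Trait 2 (derived state '1') is shared by E, K, R, and Z — a synapomorphy uniting that clade.
Trait 3 (derived state '1') is shared by E, J, K, R, and Z — a synapomorphy uniting that clade.
Trait 4 (derived state '1') is shared by all ingroup taxa — unites the whole ingroup.
Trait 5: derived state '0' in E and R only — synapomorphy for {E, R}.
Most parsimonious ingroup topology: (((Z,((E,R),K)),J),G).
K and J share a more recent common ancestor with each other than either does with G, so G is the least closely related of the three.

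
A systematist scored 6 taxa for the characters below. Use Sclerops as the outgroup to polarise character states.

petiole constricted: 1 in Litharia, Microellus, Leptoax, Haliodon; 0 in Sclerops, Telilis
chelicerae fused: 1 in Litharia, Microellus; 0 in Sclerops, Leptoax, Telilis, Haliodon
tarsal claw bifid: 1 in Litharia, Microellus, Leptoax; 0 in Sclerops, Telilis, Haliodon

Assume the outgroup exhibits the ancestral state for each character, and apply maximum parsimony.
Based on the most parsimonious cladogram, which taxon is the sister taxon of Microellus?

Litharia

The outgroup has state '0' for every character, so '1' is the derived state throughout.
petiole constricted: derived state '1' in Haliodon, Leptoax, Litharia, and Microellus only — synapomorphy for {Haliodon, Leptoax, Litharia, Microellus}.
chelicerae fused: derived state '1' in Litharia and Microellus only — synapomorphy for {Litharia, Microellus}.
Only Leptoax, Litharia, and Microellus show the derived state '1' for tarsal claw bifid, supporting them as a clade.
Most parsimonious ingroup topology: ((((Litharia,Microellus),Leptoax),Haliodon),Telilis).
Microellus and Litharia form a cherry on this tree, so they are sister taxa.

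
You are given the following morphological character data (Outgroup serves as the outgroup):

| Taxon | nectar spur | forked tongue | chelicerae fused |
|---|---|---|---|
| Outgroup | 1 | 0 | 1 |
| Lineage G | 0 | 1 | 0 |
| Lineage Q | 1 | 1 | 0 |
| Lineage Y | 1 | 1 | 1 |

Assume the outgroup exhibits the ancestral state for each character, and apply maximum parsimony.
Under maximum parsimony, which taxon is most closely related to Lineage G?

Lineage Q

Character polarity is set by the outgroup: the derived state is whichever differs from the outgroup's state, so for nectar spur, chelicerae fused the derived state is '0', and for the remaining characters it is '1'.
nectar spur: derived state '0' in Lineage G only — an autapomorphy, so it tells us nothing about relationships among taxa.
All ingroup taxa share the derived state '1' for forked tongue; it defines the ingroup but does not resolve relationships within it.
chelicerae fused: derived state '0' in Lineage G and Lineage Q only — synapomorphy for {Lineage G, Lineage Q}.
Most parsimonious ingroup topology: ((Lineage G,Lineage Q),Lineage Y).
Lineage G and Lineage Q form a cherry on this tree, so they are sister taxa.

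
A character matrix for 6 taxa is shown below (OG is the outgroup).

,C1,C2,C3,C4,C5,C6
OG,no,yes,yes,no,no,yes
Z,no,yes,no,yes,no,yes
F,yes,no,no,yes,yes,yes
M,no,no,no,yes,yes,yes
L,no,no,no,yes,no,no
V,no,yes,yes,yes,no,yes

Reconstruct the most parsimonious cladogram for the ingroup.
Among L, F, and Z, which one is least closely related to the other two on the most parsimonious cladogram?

Z

Character polarity is set by the outgroup: the derived state is whichever differs from the outgroup's state, so for C2, C3, C6 the derived state is 'no', and for the remaining characters it is 'yes'.
C1 (derived state 'yes') is unique to F (autapomorphy; uninformative for grouping).
Only F, L, and M show the derived state 'no' for C2, supporting them as a clade.
C3 (derived state 'no') is shared by F, L, M, and Z — a synapomorphy uniting that clade.
C4 (derived state 'yes') is shared by all ingroup taxa — unites the whole ingroup.
C5 (derived state 'yes') is shared by F and M — a synapomorphy uniting that clade.
C6 (derived state 'no') is unique to L (autapomorphy; uninformative for grouping).
Most parsimonious ingroup topology: ((Z,((F,M),L)),V).
L and F share a more recent common ancestor with each other than either does with Z, so Z is the least closely related of the three.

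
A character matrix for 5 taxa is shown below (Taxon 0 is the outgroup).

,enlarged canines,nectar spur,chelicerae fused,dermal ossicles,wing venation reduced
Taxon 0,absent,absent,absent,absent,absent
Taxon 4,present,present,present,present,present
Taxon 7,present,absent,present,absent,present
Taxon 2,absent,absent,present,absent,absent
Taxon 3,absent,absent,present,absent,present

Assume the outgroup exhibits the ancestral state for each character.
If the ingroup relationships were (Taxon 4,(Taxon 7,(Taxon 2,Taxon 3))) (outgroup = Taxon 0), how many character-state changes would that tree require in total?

7

Map each character onto (Taxon 4,(Taxon 7,(Taxon 2,Taxon 3))) (rooted by Taxon 0) and count the minimum state changes it requires (Fitch parsimony):
enlarged canines: 2; nectar spur: 1; chelicerae fused: 1; dermal ossicles: 1; wing venation reduced: 2.
Total tree length = 7.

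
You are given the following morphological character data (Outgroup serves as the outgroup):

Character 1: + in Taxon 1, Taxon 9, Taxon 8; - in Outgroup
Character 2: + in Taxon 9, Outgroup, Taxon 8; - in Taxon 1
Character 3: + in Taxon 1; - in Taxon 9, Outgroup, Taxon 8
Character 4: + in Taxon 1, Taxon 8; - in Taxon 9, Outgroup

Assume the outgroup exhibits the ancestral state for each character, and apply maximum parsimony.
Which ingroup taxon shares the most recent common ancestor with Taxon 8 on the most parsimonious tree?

Character polarity is set by the outgroup: the derived state is whichever differs from the outgroup's state, so for Character 2 the derived state is '-', and for the remaining characters it is '+'.
All ingroup taxa share the derived state '+' for Character 1; it defines the ingroup but does not resolve relationships within it.
Character 2 (derived state '-') is unique to Taxon 1 (autapomorphy; uninformative for grouping).
Character 3: derived state '+' in Taxon 1 only — an autapomorphy, so it tells us nothing about relationships among taxa.
Only Taxon 1 and Taxon 8 show the derived state '+' for Character 4, supporting them as a clade.
Most parsimonious ingroup topology: ((Taxon 8,Taxon 1),Taxon 9).
Taxon 8 and Taxon 1 form a cherry on this tree, so they are sister taxa.

Taxon 1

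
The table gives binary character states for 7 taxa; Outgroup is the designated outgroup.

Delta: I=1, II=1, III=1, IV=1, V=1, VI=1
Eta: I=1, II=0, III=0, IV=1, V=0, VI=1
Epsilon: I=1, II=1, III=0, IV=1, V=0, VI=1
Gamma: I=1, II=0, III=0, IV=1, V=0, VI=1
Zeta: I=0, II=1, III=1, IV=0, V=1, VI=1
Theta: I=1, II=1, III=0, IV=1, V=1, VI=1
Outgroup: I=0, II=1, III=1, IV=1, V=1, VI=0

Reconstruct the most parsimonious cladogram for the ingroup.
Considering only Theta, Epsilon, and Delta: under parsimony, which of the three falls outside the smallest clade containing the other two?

Delta

Character polarity is set by the outgroup: the derived state is whichever differs from the outgroup's state, so for II, III, IV, V the derived state is '0', and for the remaining characters it is '1'.
I: derived state '1' in Delta, Epsilon, Eta, Gamma, and Theta only — synapomorphy for {Delta, Epsilon, Eta, Gamma, Theta}.
II (derived state '0') is shared by Eta and Gamma — a synapomorphy uniting that clade.
Only Epsilon, Eta, Gamma, and Theta show the derived state '0' for III, supporting them as a clade.
IV (derived state '0') is unique to Zeta (autapomorphy; uninformative for grouping).
V (derived state '0') is shared by Epsilon, Eta, and Gamma — a synapomorphy uniting that clade.
VI (derived state '1') is shared by all ingroup taxa — unites the whole ingroup.
Most parsimonious ingroup topology: (((((Gamma,Eta),Epsilon),Theta),Delta),Zeta).
Theta and Epsilon share a more recent common ancestor with each other than either does with Delta, so Delta is the least closely related of the three.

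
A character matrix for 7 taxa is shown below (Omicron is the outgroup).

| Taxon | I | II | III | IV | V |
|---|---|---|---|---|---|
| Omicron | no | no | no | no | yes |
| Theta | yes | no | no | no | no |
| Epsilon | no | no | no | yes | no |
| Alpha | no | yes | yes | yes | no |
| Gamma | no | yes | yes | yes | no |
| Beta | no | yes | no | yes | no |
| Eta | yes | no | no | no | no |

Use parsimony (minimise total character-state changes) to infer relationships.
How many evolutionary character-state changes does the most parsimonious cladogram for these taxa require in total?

5

Character polarity is set by the outgroup: the derived state is whichever differs from the outgroup's state, so for V the derived state is 'no', and for the remaining characters it is 'yes'.
I: derived state 'yes' in Eta and Theta only — synapomorphy for {Eta, Theta}.
Only Alpha, Beta, and Gamma show the derived state 'yes' for II, supporting them as a clade.
III: derived state 'yes' in Alpha and Gamma only — synapomorphy for {Alpha, Gamma}.
IV: derived state 'yes' in Alpha, Beta, Epsilon, and Gamma only — synapomorphy for {Alpha, Beta, Epsilon, Gamma}.
All ingroup taxa share the derived state 'no' for V; it defines the ingroup but does not resolve relationships within it.
Most parsimonious ingroup topology: ((Theta,Eta),(Epsilon,((Alpha,Gamma),Beta))).
Changes per character on this tree: I: 1; II: 1; III: 1; IV: 1; V: 1.
Total = 5.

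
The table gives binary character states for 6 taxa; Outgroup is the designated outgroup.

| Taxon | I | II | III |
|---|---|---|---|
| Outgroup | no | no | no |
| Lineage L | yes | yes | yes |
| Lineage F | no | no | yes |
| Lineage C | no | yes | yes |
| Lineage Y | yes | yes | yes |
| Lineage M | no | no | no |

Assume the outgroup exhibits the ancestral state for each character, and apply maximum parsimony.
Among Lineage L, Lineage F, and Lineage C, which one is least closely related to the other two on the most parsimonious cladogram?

Lineage F

The outgroup has state 'no' for every character, so 'yes' is the derived state throughout.
I: derived state 'yes' in Lineage L and Lineage Y only — synapomorphy for {Lineage L, Lineage Y}.
II: derived state 'yes' in Lineage C, Lineage L, and Lineage Y only — synapomorphy for {Lineage C, Lineage L, Lineage Y}.
III: derived state 'yes' in Lineage C, Lineage F, Lineage L, and Lineage Y only — synapomorphy for {Lineage C, Lineage F, Lineage L, Lineage Y}.
Most parsimonious ingroup topology: ((((Lineage L,Lineage Y),Lineage C),Lineage F),Lineage M).
Lineage C and Lineage L share a more recent common ancestor with each other than either does with Lineage F, so Lineage F is the least closely related of the three.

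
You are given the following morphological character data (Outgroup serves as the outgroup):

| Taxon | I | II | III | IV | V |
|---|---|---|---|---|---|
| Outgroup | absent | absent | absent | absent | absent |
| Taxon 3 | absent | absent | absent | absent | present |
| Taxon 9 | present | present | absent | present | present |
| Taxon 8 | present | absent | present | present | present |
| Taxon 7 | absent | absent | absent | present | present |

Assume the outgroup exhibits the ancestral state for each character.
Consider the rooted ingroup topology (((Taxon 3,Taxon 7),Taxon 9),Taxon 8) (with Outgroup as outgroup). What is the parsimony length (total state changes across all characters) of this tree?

Map each character onto (((Taxon 3,Taxon 7),Taxon 9),Taxon 8) (rooted by Outgroup) and count the minimum state changes it requires (Fitch parsimony):
I: 2; II: 1; III: 1; IV: 2; V: 1.
Total tree length = 7.

7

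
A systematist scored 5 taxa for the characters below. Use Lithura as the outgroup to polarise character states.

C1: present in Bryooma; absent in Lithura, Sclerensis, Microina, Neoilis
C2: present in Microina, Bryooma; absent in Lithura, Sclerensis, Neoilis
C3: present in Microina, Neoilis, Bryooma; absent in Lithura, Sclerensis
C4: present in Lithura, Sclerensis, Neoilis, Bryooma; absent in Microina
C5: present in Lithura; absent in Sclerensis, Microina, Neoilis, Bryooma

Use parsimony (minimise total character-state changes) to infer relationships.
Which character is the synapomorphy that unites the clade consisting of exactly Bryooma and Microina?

C2

Character polarity is set by the outgroup: the derived state is whichever differs from the outgroup's state, so for C4, C5 the derived state is 'absent', and for the remaining characters it is 'present'.
C1: derived state 'present' in Bryooma only — an autapomorphy, so it tells us nothing about relationships among taxa.
C2: derived state 'present' in Bryooma and Microina only — synapomorphy for {Bryooma, Microina}.
Only Bryooma, Microina, and Neoilis show the derived state 'present' for C3, supporting them as a clade.
C4 (derived state 'absent') is unique to Microina (autapomorphy; uninformative for grouping).
All ingroup taxa share the derived state 'absent' for C5; it defines the ingroup but does not resolve relationships within it.
Most parsimonious ingroup topology: (Sclerensis,((Microina,Bryooma),Neoilis)).
The clade {Bryooma, Microina} is supported by C2: its derived state 'present' occurs in exactly those taxa and in no other taxon (including the outgroup).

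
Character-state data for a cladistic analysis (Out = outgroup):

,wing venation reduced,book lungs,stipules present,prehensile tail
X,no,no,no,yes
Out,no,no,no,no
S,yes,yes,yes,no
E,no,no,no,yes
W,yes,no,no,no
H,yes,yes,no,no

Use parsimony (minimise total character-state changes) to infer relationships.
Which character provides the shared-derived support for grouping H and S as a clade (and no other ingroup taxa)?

The outgroup has state 'no' for every character, so 'yes' is the derived state throughout.
wing venation reduced (derived state 'yes') is shared by H, S, and W — a synapomorphy uniting that clade.
Only H and S show the derived state 'yes' for book lungs, supporting them as a clade.
stipules present: derived state 'yes' in S only — an autapomorphy, so it tells us nothing about relationships among taxa.
Only E and X show the derived state 'yes' for prehensile tail, supporting them as a clade.
Most parsimonious ingroup topology: (((S,H),W),(X,E)).
The clade {H, S} is supported by book lungs: its derived state 'yes' occurs in exactly those taxa and in no other taxon (including the outgroup).

book lungs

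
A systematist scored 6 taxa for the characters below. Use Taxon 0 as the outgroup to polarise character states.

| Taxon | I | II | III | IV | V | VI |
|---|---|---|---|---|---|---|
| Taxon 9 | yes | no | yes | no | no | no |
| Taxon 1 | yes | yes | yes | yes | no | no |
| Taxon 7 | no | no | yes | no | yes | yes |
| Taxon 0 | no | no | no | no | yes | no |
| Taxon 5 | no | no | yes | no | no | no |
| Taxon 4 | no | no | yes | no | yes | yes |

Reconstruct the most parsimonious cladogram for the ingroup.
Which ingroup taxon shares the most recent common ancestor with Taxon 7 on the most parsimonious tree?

Character polarity is set by the outgroup: the derived state is whichever differs from the outgroup's state, so for V the derived state is 'no', and for the remaining characters it is 'yes'.
I: derived state 'yes' in Taxon 1 and Taxon 9 only — synapomorphy for {Taxon 1, Taxon 9}.
II (derived state 'yes') is unique to Taxon 1 (autapomorphy; uninformative for grouping).
All ingroup taxa share the derived state 'yes' for III; it defines the ingroup but does not resolve relationships within it.
IV: derived state 'yes' in Taxon 1 only — an autapomorphy, so it tells us nothing about relationships among taxa.
Only Taxon 1, Taxon 5, and Taxon 9 show the derived state 'no' for V, supporting them as a clade.
VI (derived state 'yes') is shared by Taxon 4 and Taxon 7 — a synapomorphy uniting that clade.
Most parsimonious ingroup topology: (((Taxon 9,Taxon 1),Taxon 5),(Taxon 7,Taxon 4)).
Taxon 7 and Taxon 4 form a cherry on this tree, so they are sister taxa.

Taxon 4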